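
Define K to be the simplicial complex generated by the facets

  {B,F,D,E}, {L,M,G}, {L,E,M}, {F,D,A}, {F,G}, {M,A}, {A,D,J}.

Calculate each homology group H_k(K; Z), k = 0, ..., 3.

Take the total order A < B < D < E < F < G < J < L < M on the vertex set. Then K (dimension 3) consists of the simplices:

  0-simplices (9): A, B, D, E, F, G, J, L, M
  1-simplices (17): AD, AF, AJ, AM, BD, BE, BF, DE, DF, DJ, EF, EL, EM, FG, GL, GM, LM
  2-simplices (8): ADF, ADJ, BDE, BDF, BEF, DEF, ELM, GLM
  3-simplices (1): BDEF

Hence C_0 ≅ Z^9, C_1 ≅ Z^17, C_2 ≅ Z^8, C_3 ≅ Z^1.

∂_1: C_1 → C_0 maps an edge to its endpoints' difference, ∂[p,q] = q − p.
As a 9×17 matrix over Z this has rank 8, with invariant factors (1,1,1,1,1,1,1,1).

The boundary map ∂_2: C_2 → C_1 sends each 2-simplex [p,q,r] to [q,r] − [p,r] + [p,q]. For instance
  ∂BEF = EF − BF + BE,
  ∂ADF = DF − AF + AD.
The 17×8 boundary matrix has rank 7 and Smith normal form diag(1,1,1,1,1,1,1).

Boundary ∂_3: C_3 → C_2 sends each 3-simplex σ to the alternating sum Σ_i (−1)^i (σ with its i-th vertex removed). For instance
  ∂BDEF = DEF − BEF + BDF − BDE.
As a 8×1 matrix over Z this has rank 1, with invariant factors (1).

Reading off H_k = ker ∂_k / im ∂_{k+1}:

  H_0: rank C_0 − rank ∂_1 = 9 − 8 = 1, and the invariant factors of ∂_1 are all 1, so H_0 ≅ Z.
  H_1: rank ker ∂_1 − rank ∂_2 = (17 − 8) − 7 = 2, and the invariant factors of ∂_2 are all 1, so H_1 ≅ Z^2.
  H_2: rank ker ∂_2 − rank ∂_3 = (8 − 7) − 1 = 0, and the invariant factors of ∂_3 are all 1, so H_2 ≅ 0.
  H_3: rank ker ∂_3 − rank ∂_4 = (1 − 1) − 0 = 0, and there is no ∂_4, so H_3 ≅ 0.

As a check, the Euler characteristic is 9 − 17 + 8 − 1 = -1, which agrees with 1 − 2 + 0 − 0 = -1.

H_0 ≅ Z,  H_1 ≅ Z^2,  H_2 = 0,  H_3 = 0.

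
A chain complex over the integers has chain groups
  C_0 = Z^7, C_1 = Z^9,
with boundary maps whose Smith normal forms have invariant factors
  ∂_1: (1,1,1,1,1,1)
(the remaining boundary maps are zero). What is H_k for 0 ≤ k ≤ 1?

H_0: b_0 = 7 − 0 − 6 = 1; torsion from ∂_1 factors > 1: none. So H_0 = Z.
H_1: b_1 = 9 − 6 − 0 = 3; torsion from ∂_2 factors > 1: none. So H_1 = Z^3.

H_0 = Z,  H_1 = Z^3.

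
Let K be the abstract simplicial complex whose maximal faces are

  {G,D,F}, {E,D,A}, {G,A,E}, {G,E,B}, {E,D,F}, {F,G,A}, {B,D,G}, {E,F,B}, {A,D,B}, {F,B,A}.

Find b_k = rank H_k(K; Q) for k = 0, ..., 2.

b_0 = 1, b_1 = 0, b_2 = 0.

K has 6 vertices, 15 edges, 10 triangles.
rank ∂_0 = 0, rank ∂_1 = 5 ⇒ b_0 = 6 − 0 − 5 = 1; all invariant factors of ∂_1 are 1 so no torsion. So H_0 ≅ Z.
rank ∂_1 = 5, rank ∂_2 = 10 ⇒ b_1 = 15 − 5 − 10 = 0; ∂_2 has invariant factor(s) [2] giving torsion. So H_1 ≅ Z/2.
rank ∂_2 = 10, rank ∂_3 = 0 ⇒ b_2 = 10 − 10 − 0 = 0. So H_2 ≅ 0.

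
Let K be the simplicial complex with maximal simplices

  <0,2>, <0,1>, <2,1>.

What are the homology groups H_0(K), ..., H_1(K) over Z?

Fix the vertex order 0 < 1 < 2 and write every simplex with vertices in increasing order. Then dim K = 1 and the simplices of K are:

  0-simplices (3): [0], [1], [2]
  1-simplices (3): [0,1], [0,2], [1,2]

giving chain groups C_0 ≅ Z^3, C_1 ≅ Z^3.

The boundary map ∂_1: C_1 → C_0 maps an edge to its endpoints' difference, ∂[p,q] = q − p. For instance
  ∂[0,2] = [2] − [0].
The 3×3 boundary matrix has rank 2 and Smith normal form diag(1,1).

From H_k ≅ ker(∂_k) / im(∂_{k+1}) we obtain:

  H_0: rank C_0 − rank ∂_1 = 3 − 2 = 1, and the invariant factors of ∂_1 are all 1, so H_0 = Z.
  H_1: rank ker ∂_1 − rank ∂_2 = (3 − 2) − 0 = 1, and there is no ∂_2, so H_1 = Z.

As a check, the Euler characteristic is 3 − 3 = 0, which agrees with 1 − 1 = 0.

H_0 ≅ Z,  H_1 ≅ Z.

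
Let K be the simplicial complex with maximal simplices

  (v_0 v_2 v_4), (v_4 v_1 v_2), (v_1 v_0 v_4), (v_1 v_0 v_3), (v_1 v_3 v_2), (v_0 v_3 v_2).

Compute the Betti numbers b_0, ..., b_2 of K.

K has 5 vertices, 9 edges, 6 triangles.
rank ∂_0 = 0, rank ∂_1 = 4 ⇒ b_0 = 5 − 0 − 4 = 1; all invariant factors of ∂_1 are 1 so no torsion. So H_0 ≅ Z.
rank ∂_1 = 4, rank ∂_2 = 5 ⇒ b_1 = 9 − 4 − 5 = 0; all invariant factors of ∂_2 are 1 so no torsion. So H_1 ≅ 0.
rank ∂_2 = 5, rank ∂_3 = 0 ⇒ b_2 = 6 − 5 − 0 = 1. So H_2 ≅ Z.

b_0 = 1, b_1 = 0, b_2 = 1.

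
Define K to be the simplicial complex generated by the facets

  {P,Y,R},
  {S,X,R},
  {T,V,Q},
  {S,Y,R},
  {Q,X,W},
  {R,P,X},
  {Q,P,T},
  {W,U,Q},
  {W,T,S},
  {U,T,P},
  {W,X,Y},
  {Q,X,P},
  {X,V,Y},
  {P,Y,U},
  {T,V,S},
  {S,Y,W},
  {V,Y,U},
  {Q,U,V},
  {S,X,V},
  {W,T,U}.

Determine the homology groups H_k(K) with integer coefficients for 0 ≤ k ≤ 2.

Fix the vertex order P < Q < R < S < T < U < V < W < X < Y and write every simplex with vertices in increasing order. Then dim K = 2 and the simplices of K are:

  0-simplices (10): P, Q, R, S, T, U, V, W, X, Y
  1-simplices (30): PQ, PR, PT, PU, PX, PY, QT, QU, QV, QW, QX, RS, RX, RY, ST, SV, SW, SX, SY, TU, TV, TW, UV, UW, UY, VX, VY, WX, WY, XY
  2-simplices (20): PQT, PQX, PRX, PRY, PTU, PUY, QTV, QUV, QUW, QWX, RSX, RSY, STV, STW, SVX, SWY, TUW, UVY, VXY, WXY

Hence C_0 ≅ Z^10, C_1 ≅ Z^30, C_2 ≅ Z^20.

The boundary map ∂_1: C_1 → C_0 maps an edge to its endpoints' difference, ∂[p,q] = q − p. For instance
  ∂RY = Y − R.
As a 10×30 matrix over Z this has rank 9, with invariant factors (1,1,1,1,1,1,1,1,1).

The boundary map ∂_2: C_2 → C_1 maps a triangle to the signed sum of its edges. For instance
  ∂UVY = VY − UY + UV,
  ∂VXY = XY − VY + VX.
The resulting 30×20 matrix has rank 20, and its Smith normal form has invariant factors (1,1,1,1,1,1,1,1,1,1,1,1,1,1,1,1,1,1,1,2).

From H_k ≅ ker(∂_k) / im(∂_{k+1}) we obtain:

  H_0: rank C_0 − rank ∂_1 = 10 − 9 = 1, and the invariant factors of ∂_1 are all 1, so H_0 ≅ Z.
  H_1: rank ker ∂_1 − rank ∂_2 = (30 − 9) − 20 = 1, and ∂_2 has invariant factor 2 > 1, so H_1 ≅ Z ⊕ Z/2.
  H_2: rank ker ∂_2 − rank ∂_3 = (20 − 20) − 0 = 0, and there is no ∂_3, so H_2 ≅ 0.

H_0 ≅ Z,  H_1 ≅ Z ⊕ Z/2,  H_2 = 0.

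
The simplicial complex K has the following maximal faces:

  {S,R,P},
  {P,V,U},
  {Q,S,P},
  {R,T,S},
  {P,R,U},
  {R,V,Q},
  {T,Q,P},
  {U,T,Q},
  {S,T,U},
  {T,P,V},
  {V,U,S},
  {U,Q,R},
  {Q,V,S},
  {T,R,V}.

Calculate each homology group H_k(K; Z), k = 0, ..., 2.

Order the vertices as P < Q < R < S < T < U < V. Listing each simplex with vertices in this order, K has dimension 2 with simplices:

  0-simplices (7): P, Q, R, S, T, U, V
  1-simplices (21): PQ, PR, PS, PT, PU, PV, QR, QS, QT, QU, QV, RS, RT, RU, RV, ST, SU, SV, TU, TV, UV
  2-simplices (14): PQS, PQT, PRS, PRU, PTV, PUV, QRU, QRV, QSV, QTU, RST, RTV, STU, SUV

Hence C_0 ≅ Z^7, C_1 ≅ Z^21, C_2 ≅ Z^14.

∂_1: C_1 → C_0 sends each edge [p,q] (with p < q) to q − p. For instance
  ∂QU = U − Q.
This gives a 7×21 integer matrix of rank 6; reducing to Smith normal form yields diagonal entries (1,1,1,1,1,1).

Boundary ∂_2: C_2 → C_1 sends each 2-simplex [p,q,r] to [q,r] − [p,r] + [p,q]. For instance
  ∂PUV = UV − PV + PU,
  ∂QRU = RU − QU + QR.
This gives a 21×14 integer matrix of rank 13; reducing to Smith normal form yields diagonal entries (1,1,1,1,1,1,1,1,1,1,1,1,1).

From H_k ≅ ker(∂_k) / im(∂_{k+1}) we obtain:

  H_0: rank C_0 − rank ∂_1 = 7 − 6 = 1, and the invariant factors of ∂_1 are all 1, so H_0 ≅ Z.
  H_1: rank ker ∂_1 − rank ∂_2 = (21 − 6) − 13 = 2, and the invariant factors of ∂_2 are all 1, so H_1 ≅ Z^2.
  H_2: rank ker ∂_2 − rank ∂_3 = (14 − 13) − 0 = 1, and there is no ∂_3, so H_2 ≅ Z.

As a check, the Euler characteristic is 7 − 21 + 14 = 0, which agrees with 1 − 2 + 1 = 0.

H_0 = Z,  H_1 = Z^2,  H_2 = Z.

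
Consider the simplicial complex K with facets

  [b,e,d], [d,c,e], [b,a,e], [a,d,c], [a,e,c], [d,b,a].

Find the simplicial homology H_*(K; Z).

We work with the vertex ordering a < b < c < d < e. The simplices of K, each written with vertices in increasing order, are:

  0-simplices (5): a, b, c, d, e
  1-simplices (9): ab, ac, ad, ae, bd, be, cd, ce, de
  2-simplices (6): abd, abe, acd, ace, bde, cde

so the chain groups are C_0 ≅ Z^5, C_1 ≅ Z^9, C_2 ≅ Z^6.

The boundary map ∂_1: C_1 → C_0 maps an edge to its endpoints' difference, ∂[p,q] = q − p.
The 5×9 boundary matrix has rank 4 and Smith normal form diag(1,1,1,1).

The boundary map ∂_2: C_2 → C_1 sends each 2-simplex [p,q,r] to [q,r] − [p,r] + [p,q]. For instance
  ∂abe = be − ae + ab,
  ∂abd = bd − ad + ab.
As a 9×6 matrix over Z this has rank 5, with invariant factors (1,1,1,1,1).

Now H_k = ker ∂_k / im ∂_{k+1}, so:

  H_0: rank C_0 − rank ∂_1 = 5 − 4 = 1, and the invariant factors of ∂_1 are all 1, so H_0 ≅ Z.
  H_1: rank ker ∂_1 − rank ∂_2 = (9 − 4) − 5 = 0, and the invariant factors of ∂_2 are all 1, so H_1 ≅ 0.
  H_2: rank ker ∂_2 − rank ∂_3 = (6 − 5) − 0 = 1, and there is no ∂_3, so H_2 ≅ Z.

(K is a triangulation of the 2-sphere S^2.)

H_0 ≅ Z,  H_1 = 0,  H_2 ≅ Z.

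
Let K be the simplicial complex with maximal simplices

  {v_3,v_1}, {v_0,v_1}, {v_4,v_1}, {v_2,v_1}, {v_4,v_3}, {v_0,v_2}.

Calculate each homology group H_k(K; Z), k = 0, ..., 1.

Order the vertices as v_0 < v_1 < v_2 < v_3 < v_4. Listing each simplex with vertices in this order, K has dimension 1 with simplices:

  0-simplices (5): [v_0], [v_1], [v_2], [v_3], [v_4]
  1-simplices (6): [v_0,v_1], [v_0,v_2], [v_1,v_2], [v_1,v_3], [v_1,v_4], [v_3,v_4]

so the chain groups are C_0 ≅ Z^5, C_1 ≅ Z^6.

Boundary ∂_1: C_1 → C_0 sends each edge [p,q] (with p < q) to q − p.
As a 5×6 matrix over Z this has rank 4, with invariant factors (1,1,1,1).

From H_k ≅ ker(∂_k) / im(∂_{k+1}) we obtain:

  H_0: rank C_0 − rank ∂_1 = 5 − 4 = 1, and the invariant factors of ∂_1 are all 1, so H_0 = Z.
  H_1: rank ker ∂_1 − rank ∂_2 = (6 − 4) − 0 = 2, and there is no ∂_2, so H_1 = Z^2.

As a check, the Euler characteristic is 5 − 6 = -1, which agrees with 1 − 2 = -1.

H_0 = Z,  H_1 = Z^2.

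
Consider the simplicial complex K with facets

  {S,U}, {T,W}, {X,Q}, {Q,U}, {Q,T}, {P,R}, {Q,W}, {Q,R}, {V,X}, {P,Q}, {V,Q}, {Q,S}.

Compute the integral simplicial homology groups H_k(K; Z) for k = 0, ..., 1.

H_0 = Z,  H_1 = Z^4.

Take the total order P < Q < R < S < T < U < V < W < X on the vertex set. Then K (dimension 1) consists of the simplices:

  0-simplices (9): P, Q, R, S, T, U, V, W, X
  1-simplices (12): PQ, PR, QR, QS, QT, QU, QV, QW, QX, SU, TW, VX

giving chain groups C_0 ≅ Z^9, C_1 ≅ Z^12.

∂_1: C_1 → C_0 maps an edge to its endpoints' difference, ∂[p,q] = q − p. For instance
  ∂PQ = Q − P.
This gives a 9×12 integer matrix of rank 8; reducing to Smith normal form yields diagonal entries (1,1,1,1,1,1,1,1).

Computing H_k = (kernel of ∂_k) / (image of ∂_{k+1}):

  H_0: rank C_0 − rank ∂_1 = 9 − 8 = 1, and the invariant factors of ∂_1 are all 1, so H_0 ≅ Z.
  H_1: rank ker ∂_1 − rank ∂_2 = (12 − 8) − 0 = 4, and there is no ∂_2, so H_1 ≅ Z^4.

As a check, the Euler characteristic is 9 − 12 = -3, which agrees with 1 − 4 = -3.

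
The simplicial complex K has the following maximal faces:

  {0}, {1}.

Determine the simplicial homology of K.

Take the total order 0 < 1 on the vertex set. Then K (dimension 0) consists of the simplices:

  0-simplices (2): [0], [1]

so the chain groups are C_0 ≅ Z^2.

Computing H_k = (kernel of ∂_k) / (image of ∂_{k+1}):

  H_0: rank C_0 − rank ∂_1 = 2 − 0 = 2, and there is no ∂_1, so H_0 = Z^2.

(K is a triangulation of a set of 2 points.)

H_0 ≅ Z^2.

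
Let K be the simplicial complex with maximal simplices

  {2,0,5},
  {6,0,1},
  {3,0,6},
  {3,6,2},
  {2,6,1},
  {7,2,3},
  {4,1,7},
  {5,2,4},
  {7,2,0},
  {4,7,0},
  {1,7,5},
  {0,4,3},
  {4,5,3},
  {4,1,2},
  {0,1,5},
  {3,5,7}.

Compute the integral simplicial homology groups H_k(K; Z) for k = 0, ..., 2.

H_0 = Z,  H_1 = Z^2,  H_2 = Z.

Take the total order 0 < 1 < 2 < 3 < 4 < 5 < 6 < 7 on the vertex set. Then K (dimension 2) consists of the simplices:

  0-simplices (8): [0], [1], [2], [3], [4], [5], [6], [7]
  1-simplices (24): (24 of them)
  2-simplices (16): [0,1,5], [0,1,6], [0,2,5], [0,2,7], [0,3,4], [0,3,6], [0,4,7], [1,2,4], [1,2,6], [1,4,7], [1,5,7], [2,3,6], [2,3,7], [2,4,5], [3,4,5], [3,5,7]

Hence C_0 ≅ Z^8, C_1 ≅ Z^24, C_2 ≅ Z^16.

Boundary ∂_1: C_1 → C_0 maps an edge to its endpoints' difference, ∂[p,q] = q − p.
As a 8×24 matrix over Z this has rank 7, with invariant factors (1,1,1,1,1,1,1).

The boundary map ∂_2: C_2 → C_1 acts by ∂[p,q,r] = [q,r] − [p,r] + [p,q]. For instance
  ∂[3,4,5] = [4,5] − [3,5] + [3,4],
  ∂[2,3,7] = [3,7] − [2,7] + [2,3].
The resulting 24×16 matrix has rank 15, and its Smith normal form has invariant factors (1,1,1,1,1,1,1,1,1,1,1,1,1,1,1).

Now H_k = ker ∂_k / im ∂_{k+1}, so:

  H_0: rank C_0 − rank ∂_1 = 8 − 7 = 1, and the invariant factors of ∂_1 are all 1, so H_0 = Z.
  H_1: rank ker ∂_1 − rank ∂_2 = (24 − 7) − 15 = 2, and the invariant factors of ∂_2 are all 1, so H_1 = Z^2.
  H_2: rank ker ∂_2 − rank ∂_3 = (16 − 15) − 0 = 1, and there is no ∂_3, so H_2 = Z.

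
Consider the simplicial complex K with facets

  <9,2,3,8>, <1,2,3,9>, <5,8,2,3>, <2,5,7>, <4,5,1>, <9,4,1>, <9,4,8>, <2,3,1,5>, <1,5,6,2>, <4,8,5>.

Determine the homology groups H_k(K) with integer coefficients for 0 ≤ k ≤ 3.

We work with the vertex ordering 1 < 2 < 3 < 4 < 5 < 6 < 7 < 8 < 9. The simplices of K, each written with vertices in increasing order, are:

  0-simplices (9): [1], [2], [3], [4], [5], [6], [7], [8], [9]
  1-simplices (22): [1,2], [1,3], [1,4], [1,5], [1,6], [1,9], [2,3], [2,5], [2,6], [2,7], [2,8], [2,9], [3,5], [3,8], [3,9], [4,5], [4,8], [4,9], [5,6], [5,7], [5,8], [8,9]
  2-simplices (20): (20 of them)
  3-simplices (5): [1,2,3,5], [1,2,3,9], [1,2,5,6], [2,3,5,8], [2,3,8,9]

giving chain groups C_0 ≅ Z^9, C_1 ≅ Z^22, C_2 ≅ Z^20, C_3 ≅ Z^5.

Boundary ∂_1: C_1 → C_0 sends each edge [p,q] (with p < q) to q − p. For instance
  ∂[2,9] = [9] − [2].
The 9×22 boundary matrix has rank 8 and Smith normal form diag(1,1,1,1,1,1,1,1).

∂_2: C_2 → C_1 acts by ∂[p,q,r] = [q,r] − [p,r] + [p,q]. For instance
  ∂[3,8,9] = [8,9] − [3,9] + [3,8],
  ∂[1,4,9] = [4,9] − [1,9] + [1,4].
The 22×20 boundary matrix has rank 14 and Smith normal form diag(1,1,1,1,1,1,1,1,1,1,1,1,1,1).

Boundary ∂_3: C_3 → C_2 sends each 3-simplex σ to the alternating sum Σ_i (−1)^i (σ with its i-th vertex removed). For instance
  ∂[1,2,3,9] = [2,3,9] − [1,3,9] + [1,2,9] − [1,2,3],
  ∂[1,2,3,5] = [2,3,5] − [1,3,5] + [1,2,5] − [1,2,3].
This gives a 20×5 integer matrix of rank 5; reducing to Smith normal form yields diagonal entries (1,1,1,1,1).

Reading off H_k = ker ∂_k / im ∂_{k+1}:

  H_0: rank C_0 − rank ∂_1 = 9 − 8 = 1, and the invariant factors of ∂_1 are all 1, so H_0 = Z.
  H_1: rank ker ∂_1 − rank ∂_2 = (22 − 8) − 14 = 0, and the invariant factors of ∂_2 are all 1, so H_1 = 0.
  H_2: rank ker ∂_2 − rank ∂_3 = (20 − 14) − 5 = 1, and the invariant factors of ∂_3 are all 1, so H_2 = Z.
  H_3: rank ker ∂_3 − rank ∂_4 = (5 − 5) − 0 = 0, and there is no ∂_4, so H_3 = 0.

As a check, the Euler characteristic is 9 − 22 + 20 − 5 = 2, which agrees with 1 − 0 + 1 − 0 = 2.

H_0 ≅ Z,  H_1 = 0,  H_2 ≅ Z,  H_3 = 0.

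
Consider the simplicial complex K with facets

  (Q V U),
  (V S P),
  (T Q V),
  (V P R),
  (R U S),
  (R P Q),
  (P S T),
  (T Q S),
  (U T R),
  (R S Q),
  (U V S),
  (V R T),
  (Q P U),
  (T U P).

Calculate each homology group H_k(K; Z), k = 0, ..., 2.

K has 7 vertices, 21 edges, 14 triangles.
rank ∂_0 = 0, rank ∂_1 = 6 ⇒ b_0 = 7 − 0 − 6 = 1; all invariant factors of ∂_1 are 1 so no torsion. So H_0 ≅ Z.
rank ∂_1 = 6, rank ∂_2 = 13 ⇒ b_1 = 21 − 6 − 13 = 2; all invariant factors of ∂_2 are 1 so no torsion. So H_1 ≅ Z^2.
rank ∂_2 = 13, rank ∂_3 = 0 ⇒ b_2 = 14 − 13 − 0 = 1. So H_2 ≅ Z.

H_0 = Z,  H_1 = Z^2,  H_2 = Z.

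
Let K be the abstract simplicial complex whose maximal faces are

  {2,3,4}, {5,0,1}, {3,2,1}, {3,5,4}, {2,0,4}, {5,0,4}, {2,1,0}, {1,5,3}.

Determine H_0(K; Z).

H_0 = Z.

Order the vertices as 0 < 1 < 2 < 3 < 4 < 5. Listing each simplex with vertices in this order, K has dimension 2 with simplices:

  0-simplices (6): [0], [1], [2], [3], [4], [5]
  1-simplices (12): [0,1], [0,2], [0,4], [0,5], [1,2], [1,3], [1,5], [2,3], [2,4], [3,4], [3,5], [4,5]
  2-simplices (8): [0,1,2], [0,1,5], [0,2,4], [0,4,5], [1,2,3], [1,3,5], [2,3,4], [3,4,5]

Hence C_0 ≅ Z^6, C_1 ≅ Z^12, C_2 ≅ Z^8.

The boundary map ∂_1: C_1 → C_0 maps an edge to its endpoints' difference, ∂[p,q] = q − p. For instance
  ∂[3,5] = [5] − [3].
This gives a 6×12 integer matrix of rank 5; reducing to Smith normal form yields diagonal entries (1,1,1,1,1).

Boundary ∂_2: C_2 → C_1 sends each 2-simplex [p,q,r] to [q,r] − [p,r] + [p,q]. For instance
  ∂[2,3,4] = [3,4] − [2,4] + [2,3],
  ∂[1,2,3] = [2,3] − [1,3] + [1,2].
As a 12×8 matrix over Z this has rank 7, with invariant factors (1,1,1,1,1,1,1).

Now H_k = ker ∂_k / im ∂_{k+1}, so:

  H_0: rank C_0 − rank ∂_1 = 6 − 5 = 1, and the invariant factors of ∂_1 are all 1, so H_0 ≅ Z.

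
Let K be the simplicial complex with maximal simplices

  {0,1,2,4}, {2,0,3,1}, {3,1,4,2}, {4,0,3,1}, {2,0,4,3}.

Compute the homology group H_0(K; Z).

Order the vertices as 0 < 1 < 2 < 3 < 4. Listing each simplex with vertices in this order, K has dimension 3 with simplices:

  0-simplices (5): [0], [1], [2], [3], [4]
  1-simplices (10): [0,1], [0,2], [0,3], [0,4], [1,2], [1,3], [1,4], [2,3], [2,4], [3,4]
  2-simplices (10): [0,1,2], [0,1,3], [0,1,4], [0,2,3], [0,2,4], [0,3,4], [1,2,3], [1,2,4], [1,3,4], [2,3,4]
  3-simplices (5): [0,1,2,3], [0,1,2,4], [0,1,3,4], [0,2,3,4], [1,2,3,4]

Hence C_0 ≅ Z^5, C_1 ≅ Z^10, C_2 ≅ Z^10, C_3 ≅ Z^5.

Boundary ∂_1: C_1 → C_0 sends each edge [p,q] (with p < q) to q − p.
The resulting 5×10 matrix has rank 4, and its Smith normal form has invariant factors (1,1,1,1).

The boundary map ∂_2: C_2 → C_1 sends each 2-simplex [p,q,r] to [q,r] − [p,r] + [p,q]. For instance
  ∂[0,3,4] = [3,4] − [0,4] + [0,3],
  ∂[2,3,4] = [3,4] − [2,4] + [2,3].
This gives a 10×10 integer matrix of rank 6; reducing to Smith normal form yields diagonal entries (1,1,1,1,1,1).

∂_3: C_3 → C_2 sends each 3-simplex σ to the alternating sum Σ_i (−1)^i (σ with its i-th vertex removed). For instance
  ∂[1,2,3,4] = [2,3,4] − [1,3,4] + [1,2,4] − [1,2,3],
  ∂[0,1,2,4] = [1,2,4] − [0,2,4] + [0,1,4] − [0,1,2].
The resulting 10×5 matrix has rank 4, and its Smith normal form has invariant factors (1,1,1,1).

Reading off H_k = ker ∂_k / im ∂_{k+1}:

  H_0: rank C_0 − rank ∂_1 = 5 − 4 = 1, and the invariant factors of ∂_1 are all 1, so H_0 = Z.

H_0 = Z.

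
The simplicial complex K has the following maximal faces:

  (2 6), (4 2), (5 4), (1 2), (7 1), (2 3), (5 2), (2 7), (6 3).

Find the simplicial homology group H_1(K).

K has 7 vertices, 9 edges.
rank ∂_1 = 6, rank ∂_2 = 0 ⇒ b_1 = 9 − 6 − 0 = 3. So H_1 = Z^3.

H_1 = Z^3.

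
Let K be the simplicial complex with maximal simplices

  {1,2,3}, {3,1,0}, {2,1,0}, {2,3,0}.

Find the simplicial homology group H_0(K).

H_0 = Z.

Take the total order 0 < 1 < 2 < 3 on the vertex set. Then K (dimension 2) consists of the simplices:

  0-simplices (4): [0], [1], [2], [3]
  1-simplices (6): [0,1], [0,2], [0,3], [1,2], [1,3], [2,3]
  2-simplices (4): [0,1,2], [0,1,3], [0,2,3], [1,2,3]

giving chain groups C_0 ≅ Z^4, C_1 ≅ Z^6, C_2 ≅ Z^4.

The boundary map ∂_1: C_1 → C_0 sends each edge [p,q] (with p < q) to q − p. For instance
  ∂[0,3] = [3] − [0].
As a 4×6 matrix over Z this has rank 3, with invariant factors (1,1,1).

∂_2: C_2 → C_1 maps a triangle to the signed sum of its edges. For instance
  ∂[0,1,2] = [1,2] − [0,2] + [0,1],
  ∂[0,1,3] = [1,3] − [0,3] + [0,1].
The resulting 6×4 matrix has rank 3, and its Smith normal form has invariant factors (1,1,1).

Computing H_k = (kernel of ∂_k) / (image of ∂_{k+1}):

  H_0: rank C_0 − rank ∂_1 = 4 − 3 = 1, and the invariant factors of ∂_1 are all 1, so H_0 ≅ Z.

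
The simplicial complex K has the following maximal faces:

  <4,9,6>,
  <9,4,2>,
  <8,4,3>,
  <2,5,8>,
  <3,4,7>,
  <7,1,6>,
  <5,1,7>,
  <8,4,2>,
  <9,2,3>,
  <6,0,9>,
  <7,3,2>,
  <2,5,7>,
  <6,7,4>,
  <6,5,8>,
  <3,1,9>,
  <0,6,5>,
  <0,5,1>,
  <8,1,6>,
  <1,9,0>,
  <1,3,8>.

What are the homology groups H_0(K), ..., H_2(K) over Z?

Take the total order 0 < 1 < 2 < 3 < 4 < 5 < 6 < 7 < 8 < 9 on the vertex set. Then K (dimension 2) consists of the simplices:

  0-simplices (10): [0], [1], [2], [3], [4], [5], [6], [7], [8], [9]
  1-simplices (30): (30 of them)
  2-simplices (20): (20 of them)

so the chain groups are C_0 ≅ Z^10, C_1 ≅ Z^30, C_2 ≅ Z^20.

∂_1: C_1 → C_0 maps an edge to its endpoints' difference, ∂[p,q] = q − p.
As a 10×30 matrix over Z this has rank 9, with invariant factors (1,1,1,1,1,1,1,1,1).

Boundary ∂_2: C_2 → C_1 maps a triangle to the signed sum of its edges. For instance
  ∂[2,3,7] = [3,7] − [2,7] + [2,3],
  ∂[2,3,9] = [3,9] − [2,9] + [2,3].
This gives a 30×20 integer matrix of rank 20; reducing to Smith normal form yields diagonal entries (1,1,1,1,1,1,1,1,1,1,1,1,1,1,1,1,1,1,1,2).

Reading off H_k = ker ∂_k / im ∂_{k+1}:

  H_0: rank C_0 − rank ∂_1 = 10 − 9 = 1, and the invariant factors of ∂_1 are all 1, so H_0 ≅ Z.
  H_1: rank ker ∂_1 − rank ∂_2 = (30 − 9) − 20 = 1, and ∂_2 has invariant factor 2 > 1, so H_1 ≅ Z ⊕ Z_2.
  H_2: rank ker ∂_2 − rank ∂_3 = (20 − 20) − 0 = 0, and there is no ∂_3, so H_2 ≅ 0.

As a check, the Euler characteristic is 10 − 30 + 20 = 0, which agrees with 1 − 1 + 0 = 0.

H_0 = Z,  H_1 = Z ⊕ Z_2,  H_2 = 0.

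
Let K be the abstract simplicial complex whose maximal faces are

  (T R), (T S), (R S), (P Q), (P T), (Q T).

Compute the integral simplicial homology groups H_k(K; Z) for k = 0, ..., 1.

We work with the vertex ordering P < Q < R < S < T. The simplices of K, each written with vertices in increasing order, are:

  0-simplices (5): P, Q, R, S, T
  1-simplices (6): PQ, PT, QT, RS, RT, ST

giving chain groups C_0 ≅ Z^5, C_1 ≅ Z^6.

Boundary ∂_1: C_1 → C_0 maps an edge to its endpoints' difference, ∂[p,q] = q − p. For instance
  ∂QT = T − Q.
This gives a 5×6 integer matrix of rank 4; reducing to Smith normal form yields diagonal entries (1,1,1,1).

Now H_k = ker ∂_k / im ∂_{k+1}, so:

  H_0: rank C_0 − rank ∂_1 = 5 − 4 = 1, and the invariant factors of ∂_1 are all 1, so H_0 = Z.
  H_1: rank ker ∂_1 − rank ∂_2 = (6 − 4) − 0 = 2, and there is no ∂_2, so H_1 = Z^2.

H_0 = Z,  H_1 = Z^2.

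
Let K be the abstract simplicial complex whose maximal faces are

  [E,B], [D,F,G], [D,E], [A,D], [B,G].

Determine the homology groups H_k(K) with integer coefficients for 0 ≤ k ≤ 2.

K has 6 vertices, 7 edges, 1 triangle.
rank ∂_0 = 0, rank ∂_1 = 5 ⇒ b_0 = 6 − 0 − 5 = 1; all invariant factors of ∂_1 are 1 so no torsion. So H_0 ≅ Z.
rank ∂_1 = 5, rank ∂_2 = 1 ⇒ b_1 = 7 − 5 − 1 = 1; all invariant factors of ∂_2 are 1 so no torsion. So H_1 ≅ Z.
rank ∂_2 = 1, rank ∂_3 = 0 ⇒ b_2 = 1 − 1 − 0 = 0. So H_2 ≅ 0.

H_0 ≅ Z,  H_1 ≅ Z,  H_2 = 0.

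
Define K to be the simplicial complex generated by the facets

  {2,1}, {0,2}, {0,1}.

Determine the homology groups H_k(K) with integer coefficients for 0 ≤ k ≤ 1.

H_0 = Z,  H_1 = Z.

Order the vertices as 0 < 1 < 2. Listing each simplex with vertices in this order, K has dimension 1 with simplices:

  0-simplices (3): [0], [1], [2]
  1-simplices (3): [0,1], [0,2], [1,2]

giving chain groups C_0 ≅ Z^3, C_1 ≅ Z^3.

The boundary map ∂_1: C_1 → C_0 sends each edge [p,q] (with p < q) to q − p. For instance
  ∂[1,2] = [2] − [1].
This gives a 3×3 integer matrix of rank 2; reducing to Smith normal form yields diagonal entries (1,1).

From H_k ≅ ker(∂_k) / im(∂_{k+1}) we obtain:

  H_0: rank C_0 − rank ∂_1 = 3 − 2 = 1, and the invariant factors of ∂_1 are all 1, so H_0 = Z.
  H_1: rank ker ∂_1 − rank ∂_2 = (3 − 2) − 0 = 1, and there is no ∂_2, so H_1 = Z.

(K is a triangulation of the circle S^1.)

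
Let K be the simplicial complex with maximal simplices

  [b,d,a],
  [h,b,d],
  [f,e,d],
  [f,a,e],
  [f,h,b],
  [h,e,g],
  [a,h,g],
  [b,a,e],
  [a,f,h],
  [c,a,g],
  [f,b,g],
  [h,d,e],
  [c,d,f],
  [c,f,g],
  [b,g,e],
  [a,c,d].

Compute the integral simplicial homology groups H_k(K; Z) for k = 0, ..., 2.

We work with the vertex ordering a < b < c < d < e < f < g < h. The simplices of K, each written with vertices in increasing order, are:

  0-simplices (8): a, b, c, d, e, f, g, h
  1-simplices (24): ab, ac, ad, ae, af, ag, ah, bd, be, bf, bg, bh, cd, cf, cg, de, df, dh, ef, eg, eh, fg, fh, gh
  2-simplices (16): abd, abe, acd, acg, aef, afh, agh, bdh, beg, bfg, bfh, cdf, cfg, def, deh, egh

so the chain groups are C_0 ≅ Z^8, C_1 ≅ Z^24, C_2 ≅ Z^16.

The boundary map ∂_1: C_1 → C_0 is given by ∂[p,q] = [q] − [p]. For instance
  ∂bd = d − b.
The resulting 8×24 matrix has rank 7, and its Smith normal form has invariant factors (1,1,1,1,1,1,1).

Boundary ∂_2: C_2 → C_1 maps a triangle to the signed sum of its edges. For instance
  ∂deh = eh − dh + de,
  ∂acd = cd − ad + ac.
As a 24×16 matrix over Z this has rank 15, with invariant factors (1,1,1,1,1,1,1,1,1,1,1,1,1,1,1).

Reading off H_k = ker ∂_k / im ∂_{k+1}:

  H_0: rank C_0 − rank ∂_1 = 8 − 7 = 1, and the invariant factors of ∂_1 are all 1, so H_0 = Z.
  H_1: rank ker ∂_1 − rank ∂_2 = (24 − 7) − 15 = 2, and the invariant factors of ∂_2 are all 1, so H_1 = Z^2.
  H_2: rank ker ∂_2 − rank ∂_3 = (16 − 15) − 0 = 1, and there is no ∂_3, so H_2 = Z.

As a check, the Euler characteristic is 8 − 24 + 16 = 0, which agrees with 1 − 2 + 1 = 0.
(K is a triangulation of the torus T^2.)

H_0 = Z,  H_1 = Z^2,  H_2 = Z.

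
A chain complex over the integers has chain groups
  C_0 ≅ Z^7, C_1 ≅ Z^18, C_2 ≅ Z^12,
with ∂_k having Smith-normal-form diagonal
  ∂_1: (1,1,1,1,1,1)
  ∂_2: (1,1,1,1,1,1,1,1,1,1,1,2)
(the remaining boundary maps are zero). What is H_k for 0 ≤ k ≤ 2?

H_0 ≅ Z,  H_1 ≅ Z_2,  H_2 = 0.

H_0: b_0 = 7 − 0 − 6 = 1; torsion from ∂_1 factors > 1: none. So H_0 ≅ Z.
H_1: b_1 = 18 − 6 − 12 = 0; torsion from ∂_2 factors > 1: [2]. So H_1 ≅ Z_2.
H_2: b_2 = 12 − 12 − 0 = 0; torsion from ∂_3 factors > 1: none. So H_2 ≅ 0.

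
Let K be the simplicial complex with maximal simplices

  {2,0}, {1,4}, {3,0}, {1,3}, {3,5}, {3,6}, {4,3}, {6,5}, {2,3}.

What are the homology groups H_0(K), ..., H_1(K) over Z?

H_0 = Z,  H_1 = Z^3.

We work with the vertex ordering 0 < 1 < 2 < 3 < 4 < 5 < 6. The simplices of K, each written with vertices in increasing order, are:

  0-simplices (7): [0], [1], [2], [3], [4], [5], [6]
  1-simplices (9): [0,2], [0,3], [1,3], [1,4], [2,3], [3,4], [3,5], [3,6], [5,6]

giving chain groups C_0 ≅ Z^7, C_1 ≅ Z^9.

The boundary map ∂_1: C_1 → C_0 sends each edge [p,q] (with p < q) to q − p.
The resulting 7×9 matrix has rank 6, and its Smith normal form has invariant factors (1,1,1,1,1,1).

Reading off H_k = ker ∂_k / im ∂_{k+1}:

  H_0: rank C_0 − rank ∂_1 = 7 − 6 = 1, and the invariant factors of ∂_1 are all 1, so H_0 = Z.
  H_1: rank ker ∂_1 − rank ∂_2 = (9 − 6) − 0 = 3, and there is no ∂_2, so H_1 = Z^3.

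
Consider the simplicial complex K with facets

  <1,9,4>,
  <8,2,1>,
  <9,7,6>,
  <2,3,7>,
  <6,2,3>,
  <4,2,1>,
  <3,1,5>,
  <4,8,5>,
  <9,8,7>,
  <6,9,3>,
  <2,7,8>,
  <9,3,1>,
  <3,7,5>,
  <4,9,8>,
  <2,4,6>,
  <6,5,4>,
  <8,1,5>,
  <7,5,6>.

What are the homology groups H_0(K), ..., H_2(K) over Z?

Take the total order 1 < 2 < 3 < 4 < 5 < 6 < 7 < 8 < 9 on the vertex set. Then K (dimension 2) consists of the simplices:

  0-simplices (9): [1], [2], [3], [4], [5], [6], [7], [8], [9]
  1-simplices (27): (27 of them)
  2-simplices (18): [1,2,4], [1,2,8], [1,3,5], [1,3,9], [1,4,9], [1,5,8], [2,3,6], [2,3,7], [2,4,6], [2,7,8], [3,5,7], [3,6,9], [4,5,6], [4,5,8], [4,8,9], [5,6,7], [6,7,9], [7,8,9]

giving chain groups C_0 ≅ Z^9, C_1 ≅ Z^27, C_2 ≅ Z^18.

∂_1: C_1 → C_0 maps an edge to its endpoints' difference, ∂[p,q] = q − p. For instance
  ∂[4,5] = [5] − [4].
As a 9×27 matrix over Z this has rank 8, with invariant factors (1,1,1,1,1,1,1,1).

∂_2: C_2 → C_1 maps a triangle to the signed sum of its edges. For instance
  ∂[3,6,9] = [6,9] − [3,9] + [3,6],
  ∂[1,5,8] = [5,8] − [1,8] + [1,5].
The resulting 27×18 matrix has rank 18, and its Smith normal form has invariant factors (1,1,1,1,1,1,1,1,1,1,1,1,1,1,1,1,1,2).

Now H_k = ker ∂_k / im ∂_{k+1}, so:

  H_0: rank C_0 − rank ∂_1 = 9 − 8 = 1, and the invariant factors of ∂_1 are all 1, so H_0 = Z.
  H_1: rank ker ∂_1 − rank ∂_2 = (27 − 8) − 18 = 1, and ∂_2 has invariant factor 2 > 1, so H_1 = Z ⊕ Z/2.
  H_2: rank ker ∂_2 − rank ∂_3 = (18 − 18) − 0 = 0, and there is no ∂_3, so H_2 = 0.

As a check, the Euler characteristic is 9 − 27 + 18 = 0, which agrees with 1 − 1 + 0 = 0.

H_0 ≅ Z,  H_1 ≅ Z ⊕ Z/2,  H_2 = 0.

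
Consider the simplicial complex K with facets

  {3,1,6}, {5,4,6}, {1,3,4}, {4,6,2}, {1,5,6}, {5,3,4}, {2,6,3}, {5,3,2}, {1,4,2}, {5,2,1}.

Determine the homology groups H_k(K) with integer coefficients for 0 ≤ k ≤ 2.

H_0 ≅ Z,  H_1 ≅ Z_2,  H_2 = 0.

We work with the vertex ordering 1 < 2 < 3 < 4 < 5 < 6. The simplices of K, each written with vertices in increasing order, are:

  0-simplices (6): [1], [2], [3], [4], [5], [6]
  1-simplices (15): [1,2], [1,3], [1,4], [1,5], [1,6], [2,3], [2,4], [2,5], [2,6], [3,4], [3,5], [3,6], [4,5], [4,6], [5,6]
  2-simplices (10): [1,2,4], [1,2,5], [1,3,4], [1,3,6], [1,5,6], [2,3,5], [2,3,6], [2,4,6], [3,4,5], [4,5,6]

Hence C_0 ≅ Z^6, C_1 ≅ Z^15, C_2 ≅ Z^10.

∂_1: C_1 → C_0 is given by ∂[p,q] = [q] − [p]. For instance
  ∂[3,4] = [4] − [3].
This gives a 6×15 integer matrix of rank 5; reducing to Smith normal form yields diagonal entries (1,1,1,1,1).

∂_2: C_2 → C_1 acts by ∂[p,q,r] = [q,r] − [p,r] + [p,q]. For instance
  ∂[1,2,4] = [2,4] − [1,4] + [1,2],
  ∂[1,2,5] = [2,5] − [1,5] + [1,2].
The 15×10 boundary matrix has rank 10 and Smith normal form diag(1,1,1,1,1,1,1,1,1,2).

Reading off H_k = ker ∂_k / im ∂_{k+1}:

  H_0: rank C_0 − rank ∂_1 = 6 − 5 = 1, and the invariant factors of ∂_1 are all 1, so H_0 ≅ Z.
  H_1: rank ker ∂_1 − rank ∂_2 = (15 − 5) − 10 = 0, and ∂_2 has invariant factor 2 > 1, so H_1 ≅ Z_2.
  H_2: rank ker ∂_2 − rank ∂_3 = (10 − 10) − 0 = 0, and there is no ∂_3, so H_2 ≅ 0.

As a check, the Euler characteristic is 6 − 15 + 10 = 1, which agrees with 1 − 0 + 0 = 1.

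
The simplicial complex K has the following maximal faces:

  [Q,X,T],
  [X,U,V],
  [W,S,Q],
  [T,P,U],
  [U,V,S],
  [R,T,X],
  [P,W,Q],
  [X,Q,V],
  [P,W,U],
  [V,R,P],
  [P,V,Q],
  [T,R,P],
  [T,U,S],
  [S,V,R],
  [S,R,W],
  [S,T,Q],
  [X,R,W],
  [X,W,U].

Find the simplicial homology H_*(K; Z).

H_0 = Z,  H_1 = Z^2,  H_2 = Z.

Take the total order P < Q < R < S < T < U < V < W < X on the vertex set. Then K (dimension 2) consists of the simplices:

  0-simplices (9): P, Q, R, S, T, U, V, W, X
  1-simplices (27): PQ, PR, PT, PU, PV, PW, QS, QT, QV, QW, QX, RS, RT, RV, RW, RX, ST, SU, SV, SW, TU, TX, UV, UW, UX, VX, WX
  2-simplices (18): PQV, PQW, PRT, PRV, PTU, PUW, QST, QSW, QTX, QVX, RSV, RSW, RTX, RWX, STU, SUV, UVX, UWX

giving chain groups C_0 ≅ Z^9, C_1 ≅ Z^27, C_2 ≅ Z^18.

The boundary map ∂_1: C_1 → C_0 maps an edge to its endpoints' difference, ∂[p,q] = q − p. For instance
  ∂PV = V − P.
As a 9×27 matrix over Z this has rank 8, with invariant factors (1,1,1,1,1,1,1,1).

∂_2: C_2 → C_1 acts by ∂[p,q,r] = [q,r] − [p,r] + [p,q]. For instance
  ∂PRT = RT − PT + PR,
  ∂SUV = UV − SV + SU.
As a 27×18 matrix over Z this has rank 17, with invariant factors (1,1,1,1,1,1,1,1,1,1,1,1,1,1,1,1,1).

Reading off H_k = ker ∂_k / im ∂_{k+1}:

  H_0: rank C_0 − rank ∂_1 = 9 − 8 = 1, and the invariant factors of ∂_1 are all 1, so H_0 = Z.
  H_1: rank ker ∂_1 − rank ∂_2 = (27 − 8) − 17 = 2, and the invariant factors of ∂_2 are all 1, so H_1 = Z^2.
  H_2: rank ker ∂_2 − rank ∂_3 = (18 − 17) − 0 = 1, and there is no ∂_3, so H_2 = Z.

As a check, the Euler characteristic is 9 − 27 + 18 = 0, which agrees with 1 − 2 + 1 = 0.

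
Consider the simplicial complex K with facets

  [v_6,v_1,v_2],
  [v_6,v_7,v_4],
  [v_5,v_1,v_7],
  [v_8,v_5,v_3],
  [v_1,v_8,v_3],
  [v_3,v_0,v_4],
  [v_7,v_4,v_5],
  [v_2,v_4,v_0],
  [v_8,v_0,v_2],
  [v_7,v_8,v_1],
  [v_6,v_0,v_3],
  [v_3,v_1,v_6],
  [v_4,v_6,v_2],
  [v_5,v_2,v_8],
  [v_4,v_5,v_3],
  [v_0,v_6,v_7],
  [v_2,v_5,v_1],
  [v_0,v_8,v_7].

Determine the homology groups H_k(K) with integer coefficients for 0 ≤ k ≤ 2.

H_0 = Z,  H_1 = Z ⊕ Z/2,  H_2 = 0.

Take the total order v_0 < v_1 < v_2 < v_3 < v_4 < v_5 < v_6 < v_7 < v_8 on the vertex set. Then K (dimension 2) consists of the simplices:

  0-simplices (9): [v_0], [v_1], [v_2], [v_3], [v_4], [v_5], [v_6], [v_7], [v_8]
  1-simplices (27): (27 of them)
  2-simplices (18): (18 of them)

so the chain groups are C_0 ≅ Z^9, C_1 ≅ Z^27, C_2 ≅ Z^18.

The boundary map ∂_1: C_1 → C_0 sends each edge [p,q] (with p < q) to q − p. For instance
  ∂[v_0,v_7] = [v_7] − [v_0].
The 9×27 boundary matrix has rank 8 and Smith normal form diag(1,1,1,1,1,1,1,1).

∂_2: C_2 → C_1 acts by ∂[p,q,r] = [q,r] − [p,r] + [p,q]. For instance
  ∂[v_1,v_2,v_5] = [v_2,v_5] − [v_1,v_5] + [v_1,v_2],
  ∂[v_1,v_7,v_8] = [v_7,v_8] − [v_1,v_8] + [v_1,v_7].
The 27×18 boundary matrix has rank 18 and Smith normal form diag(1,1,1,1,1,1,1,1,1,1,1,1,1,1,1,1,1,2).

Now H_k = ker ∂_k / im ∂_{k+1}, so:

  H_0: rank C_0 − rank ∂_1 = 9 − 8 = 1, and the invariant factors of ∂_1 are all 1, so H_0 ≅ Z.
  H_1: rank ker ∂_1 − rank ∂_2 = (27 − 8) − 18 = 1, and ∂_2 has invariant factor 2 > 1, so H_1 ≅ Z ⊕ Z/2.
  H_2: rank ker ∂_2 − rank ∂_3 = (18 − 18) − 0 = 0, and there is no ∂_3, so H_2 ≅ 0.

As a check, the Euler characteristic is 9 − 27 + 18 = 0, which agrees with 1 − 1 + 0 = 0.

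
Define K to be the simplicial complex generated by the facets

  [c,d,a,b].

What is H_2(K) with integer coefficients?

Fix the vertex order a < b < c < d and write every simplex with vertices in increasing order. Then dim K = 3 and the simplices of K are:

  0-simplices (4): a, b, c, d
  1-simplices (6): ab, ac, ad, bc, bd, cd
  2-simplices (4): abc, abd, acd, bcd
  3-simplices (1): abcd

giving chain groups C_0 ≅ Z^4, C_1 ≅ Z^6, C_2 ≅ Z^4, C_3 ≅ Z^1.

The boundary map ∂_1: C_1 → C_0 is given by ∂[p,q] = [q] − [p]. For instance
  ∂ab = b − a.
As a 4×6 matrix over Z this has rank 3, with invariant factors (1,1,1).

∂_2: C_2 → C_1 maps a triangle to the signed sum of its edges. For instance
  ∂abd = bd − ad + ab,
  ∂acd = cd − ad + ac.
This gives a 6×4 integer matrix of rank 3; reducing to Smith normal form yields diagonal entries (1,1,1).

The boundary map ∂_3: C_3 → C_2 sends each 3-simplex σ to the alternating sum Σ_i (−1)^i (σ with its i-th vertex removed). For instance
  ∂abcd = bcd − acd + abd − abc.
The 4×1 boundary matrix has rank 1 and Smith normal form diag(1).

Now H_k = ker ∂_k / im ∂_{k+1}, so:

  H_2: rank ker ∂_2 − rank ∂_3 = (4 − 3) − 1 = 0, and the invariant factors of ∂_3 are all 1, so H_2 ≅ 0.

H_2 = 0.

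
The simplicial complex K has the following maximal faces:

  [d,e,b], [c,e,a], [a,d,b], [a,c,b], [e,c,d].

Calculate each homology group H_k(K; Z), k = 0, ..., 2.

H_0 = Z,  H_1 = Z,  H_2 = 0.

K has 5 vertices, 10 edges, 5 triangles.
rank ∂_0 = 0, rank ∂_1 = 4 ⇒ b_0 = 5 − 0 − 4 = 1; all invariant factors of ∂_1 are 1 so no torsion. So H_0 ≅ Z.
rank ∂_1 = 4, rank ∂_2 = 5 ⇒ b_1 = 10 − 4 − 5 = 1; all invariant factors of ∂_2 are 1 so no torsion. So H_1 ≅ Z.
rank ∂_2 = 5, rank ∂_3 = 0 ⇒ b_2 = 5 − 5 − 0 = 0. So H_2 ≅ 0.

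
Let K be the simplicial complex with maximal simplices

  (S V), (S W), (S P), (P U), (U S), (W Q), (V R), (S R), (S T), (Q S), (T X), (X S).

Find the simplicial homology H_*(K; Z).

H_0 ≅ Z,  H_1 ≅ Z^4.

Take the total order P < Q < R < S < T < U < V < W < X on the vertex set. Then K (dimension 1) consists of the simplices:

  0-simplices (9): P, Q, R, S, T, U, V, W, X
  1-simplices (12): PS, PU, QS, QW, RS, RV, ST, SU, SV, SW, SX, TX

giving chain groups C_0 ≅ Z^9, C_1 ≅ Z^12.

∂_1: C_1 → C_0 sends each edge [p,q] (with p < q) to q − p. For instance
  ∂SU = U − S.
This gives a 9×12 integer matrix of rank 8; reducing to Smith normal form yields diagonal entries (1,1,1,1,1,1,1,1).

Computing H_k = (kernel of ∂_k) / (image of ∂_{k+1}):

  H_0: rank C_0 − rank ∂_1 = 9 − 8 = 1, and the invariant factors of ∂_1 are all 1, so H_0 = Z.
  H_1: rank ker ∂_1 − rank ∂_2 = (12 − 8) − 0 = 4, and there is no ∂_2, so H_1 = Z^4.

As a check, the Euler characteristic is 9 − 12 = -3, which agrees with 1 − 4 = -3.
(K is a triangulation of a wedge of 4 circles.)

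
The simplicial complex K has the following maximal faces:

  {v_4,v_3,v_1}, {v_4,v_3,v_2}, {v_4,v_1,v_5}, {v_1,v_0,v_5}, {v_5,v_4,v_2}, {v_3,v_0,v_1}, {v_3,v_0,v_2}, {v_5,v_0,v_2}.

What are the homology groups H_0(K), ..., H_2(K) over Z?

Fix the vertex order v_0 < v_1 < v_2 < v_3 < v_4 < v_5 and write every simplex with vertices in increasing order. Then dim K = 2 and the simplices of K are:

  0-simplices (6): [v_0], [v_1], [v_2], [v_3], [v_4], [v_5]
  1-simplices (12): [v_0,v_1], [v_0,v_2], [v_0,v_3], [v_0,v_5], [v_1,v_3], [v_1,v_4], [v_1,v_5], [v_2,v_3], [v_2,v_4], [v_2,v_5], [v_3,v_4], [v_4,v_5]
  2-simplices (8): [v_0,v_1,v_3], [v_0,v_1,v_5], [v_0,v_2,v_3], [v_0,v_2,v_5], [v_1,v_3,v_4], [v_1,v_4,v_5], [v_2,v_3,v_4], [v_2,v_4,v_5]

so the chain groups are C_0 ≅ Z^6, C_1 ≅ Z^12, C_2 ≅ Z^8.

Boundary ∂_1: C_1 → C_0 is given by ∂[p,q] = [q] − [p]. For instance
  ∂[v_0,v_1] = [v_1] − [v_0].
As a 6×12 matrix over Z this has rank 5, with invariant factors (1,1,1,1,1).

Boundary ∂_2: C_2 → C_1 sends each 2-simplex [p,q,r] to [q,r] − [p,r] + [p,q]. For instance
  ∂[v_2,v_3,v_4] = [v_3,v_4] − [v_2,v_4] + [v_2,v_3],
  ∂[v_0,v_1,v_5] = [v_1,v_5] − [v_0,v_5] + [v_0,v_1].
The 12×8 boundary matrix has rank 7 and Smith normal form diag(1,1,1,1,1,1,1).

Reading off H_k = ker ∂_k / im ∂_{k+1}:

  H_0: rank C_0 − rank ∂_1 = 6 − 5 = 1, and the invariant factors of ∂_1 are all 1, so H_0 ≅ Z.
  H_1: rank ker ∂_1 − rank ∂_2 = (12 − 5) − 7 = 0, and the invariant factors of ∂_2 are all 1, so H_1 ≅ 0.
  H_2: rank ker ∂_2 − rank ∂_3 = (8 − 7) − 0 = 1, and there is no ∂_3, so H_2 ≅ Z.

As a check, the Euler characteristic is 6 − 12 + 8 = 2, which agrees with 1 − 0 + 1 = 2.
(K is a triangulation of the 2-sphere S^2.)

H_0 = Z,  H_1 = 0,  H_2 = Z.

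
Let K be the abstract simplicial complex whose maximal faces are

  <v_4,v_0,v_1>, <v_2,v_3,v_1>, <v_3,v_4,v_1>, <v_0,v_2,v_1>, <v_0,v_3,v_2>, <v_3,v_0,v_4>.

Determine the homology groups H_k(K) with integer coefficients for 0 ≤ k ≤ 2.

Take the total order v_0 < v_1 < v_2 < v_3 < v_4 on the vertex set. Then K (dimension 2) consists of the simplices:

  0-simplices (5): [v_0], [v_1], [v_2], [v_3], [v_4]
  1-simplices (9): [v_0,v_1], [v_0,v_2], [v_0,v_3], [v_0,v_4], [v_1,v_2], [v_1,v_3], [v_1,v_4], [v_2,v_3], [v_3,v_4]
  2-simplices (6): [v_0,v_1,v_2], [v_0,v_1,v_4], [v_0,v_2,v_3], [v_0,v_3,v_4], [v_1,v_2,v_3], [v_1,v_3,v_4]

giving chain groups C_0 ≅ Z^5, C_1 ≅ Z^9, C_2 ≅ Z^6.

Boundary ∂_1: C_1 → C_0 is given by ∂[p,q] = [q] − [p].
This gives a 5×9 integer matrix of rank 4; reducing to Smith normal form yields diagonal entries (1,1,1,1).

∂_2: C_2 → C_1 maps a triangle to the signed sum of its edges. For instance
  ∂[v_0,v_1,v_4] = [v_1,v_4] − [v_0,v_4] + [v_0,v_1],
  ∂[v_0,v_2,v_3] = [v_2,v_3] − [v_0,v_3] + [v_0,v_2].
This gives a 9×6 integer matrix of rank 5; reducing to Smith normal form yields diagonal entries (1,1,1,1,1).

Computing H_k = (kernel of ∂_k) / (image of ∂_{k+1}):

  H_0: rank C_0 − rank ∂_1 = 5 − 4 = 1, and the invariant factors of ∂_1 are all 1, so H_0 ≅ Z.
  H_1: rank ker ∂_1 − rank ∂_2 = (9 − 4) − 5 = 0, and the invariant factors of ∂_2 are all 1, so H_1 ≅ 0.
  H_2: rank ker ∂_2 − rank ∂_3 = (6 − 5) − 0 = 1, and there is no ∂_3, so H_2 ≅ Z.

As a check, the Euler characteristic is 5 − 9 + 6 = 2, which agrees with 1 − 0 + 1 = 2.

H_0 = Z,  H_1 = 0,  H_2 = Z.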